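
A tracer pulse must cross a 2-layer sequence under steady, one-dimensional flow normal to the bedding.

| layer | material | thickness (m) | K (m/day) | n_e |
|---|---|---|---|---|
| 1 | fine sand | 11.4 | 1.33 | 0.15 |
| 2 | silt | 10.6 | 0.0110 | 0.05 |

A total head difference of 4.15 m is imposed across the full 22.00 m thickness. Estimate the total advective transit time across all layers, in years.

1.44

With flow normal to the layers, continuity requires the same specific discharge q through every layer.
Σ(b_i/K_i) = 11.4/1.33 + 10.6/0.0110 = 972.2 d.
q = Δh / Σ(b_i/K_i) = 4.15 / 972.2 = 0.004269 m/day.
In each layer the seepage velocity is v_i = q/n_i, so the layer transit time is t_i = b_i·n_i / q:
  layer 1 (fine sand): t_1 = 11.4 × 0.15 / 0.004269 = 400.6 d
  layer 2 (silt): t_2 = 10.6 × 0.05 / 0.004269 = 124.2 d
Total t = Σ t_i = 524.8 days = 1.437 years.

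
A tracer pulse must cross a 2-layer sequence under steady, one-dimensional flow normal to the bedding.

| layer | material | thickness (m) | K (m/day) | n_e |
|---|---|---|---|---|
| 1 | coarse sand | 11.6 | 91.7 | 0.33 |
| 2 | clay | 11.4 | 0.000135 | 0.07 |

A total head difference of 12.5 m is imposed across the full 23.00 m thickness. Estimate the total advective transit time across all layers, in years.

85.6

With flow normal to the layers, continuity requires the same specific discharge q through every layer.
Σ(b_i/K_i) = 11.6/91.7 + 11.4/0.000135 = 84445 d.
q = Δh / Σ(b_i/K_i) = 12.5 / 84445 = 0.0001480 m/day.
In each layer the seepage velocity is v_i = q/n_i, so the layer transit time is t_i = b_i·n_i / q:
  layer 1 (coarse sand): t_1 = 11.6 × 0.33 / 0.0001480 = 25860 d
  layer 2 (clay): t_2 = 11.4 × 0.07 / 0.0001480 = 5391 d
Total t = Σ t_i = 31251 days = 85.56 years.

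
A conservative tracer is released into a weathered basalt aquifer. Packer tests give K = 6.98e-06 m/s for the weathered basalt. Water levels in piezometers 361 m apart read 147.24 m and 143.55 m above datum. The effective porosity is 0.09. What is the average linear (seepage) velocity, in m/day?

0.0685

Convert K: 6.98e-06 m/s × 86400 = 0.6031 m/day.
Hydraulic gradient i = (147.24 − 143.55) / 361 = 3.69 / 361 = 0.01022.
Darcy flux q = K · i = 0.6031 × 0.01022 = 0.006164 m/day.
Seepage velocity v = q / n_e = 0.006164 / 0.09 = 0.06849 m/day.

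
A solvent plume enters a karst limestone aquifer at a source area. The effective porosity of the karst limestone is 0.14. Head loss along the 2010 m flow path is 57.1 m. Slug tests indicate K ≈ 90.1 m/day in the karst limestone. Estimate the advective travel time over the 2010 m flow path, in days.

110

Hydraulic gradient i = Δh / L = 57.1 / 2010 = 0.02841.
Darcy flux q = K · i = 90.10 × 0.02841 = 2.560 m/day.
Seepage velocity v = q / n_e = 2.560 / 0.14 = 18.28 m/day.
Travel time t = L / v = 2010 / 18.28 = 109.9 days.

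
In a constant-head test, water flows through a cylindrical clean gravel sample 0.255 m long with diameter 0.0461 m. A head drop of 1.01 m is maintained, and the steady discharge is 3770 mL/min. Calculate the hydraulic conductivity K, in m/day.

Cross-sectional area A = π·(d/2)² = π × (0.0461/2)² = 0.001669 m².
Convert discharge: 3770 mL/min = 6.283e-05 m³/s.
Darcy's law rearranged: K = Q·L / (A·Δh) = 6.283e-05 × 0.255 / (0.001669 × 1.01) = 0.009504 m/s = 821.2 m/day.

821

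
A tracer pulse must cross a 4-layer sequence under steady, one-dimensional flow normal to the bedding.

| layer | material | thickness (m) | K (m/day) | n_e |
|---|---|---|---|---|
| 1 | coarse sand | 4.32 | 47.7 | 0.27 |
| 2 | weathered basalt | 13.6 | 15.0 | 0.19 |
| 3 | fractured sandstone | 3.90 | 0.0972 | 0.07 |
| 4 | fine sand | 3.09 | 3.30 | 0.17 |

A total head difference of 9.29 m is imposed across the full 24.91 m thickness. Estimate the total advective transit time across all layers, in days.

With flow normal to the layers, continuity requires the same specific discharge q through every layer.
Σ(b_i/K_i) = 4.32/47.7 + 13.6/15.0 + 3.90/0.0972 + 3.09/3.30 = 42.06 d.
q = Δh / Σ(b_i/K_i) = 9.29 / 42.06 = 0.2209 m/day.
In each layer the seepage velocity is v_i = q/n_i, so the layer transit time is t_i = b_i·n_i / q:
  layer 1 (coarse sand): t_1 = 4.32 × 0.27 / 0.2209 = 5.280 d
  layer 2 (weathered basalt): t_2 = 13.6 × 0.19 / 0.2209 = 11.70 d
  layer 3 (fractured sandstone): t_3 = 3.90 × 0.07 / 0.2209 = 1.236 d
  layer 4 (fine sand): t_4 = 3.09 × 0.17 / 0.2209 = 2.378 d
Total t = Σ t_i = 20.59 days.

20.6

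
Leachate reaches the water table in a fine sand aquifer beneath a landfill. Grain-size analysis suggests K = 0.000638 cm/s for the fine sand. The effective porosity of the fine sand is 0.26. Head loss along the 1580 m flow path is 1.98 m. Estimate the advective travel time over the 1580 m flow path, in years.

1630

Convert K: 0.000638 cm/s × 864 = 0.5512 m/day.
Hydraulic gradient i = Δh / L = 1.98 / 1580 = 0.001253.
Darcy flux q = K · i = 0.5512 × 0.001253 = 0.0006908 m/day.
Seepage velocity v = q / n_e = 0.0006908 / 0.26 = 0.002657 m/day.
Travel time t = L / v = 1580 / 0.002657 = 5.947e+05 days = 1628 years.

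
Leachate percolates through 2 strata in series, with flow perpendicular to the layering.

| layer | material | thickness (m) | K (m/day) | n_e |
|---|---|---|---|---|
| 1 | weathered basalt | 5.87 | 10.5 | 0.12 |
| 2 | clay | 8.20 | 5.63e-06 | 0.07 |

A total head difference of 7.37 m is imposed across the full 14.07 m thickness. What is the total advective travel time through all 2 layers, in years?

With flow normal to the layers, continuity requires the same specific discharge q through every layer.
Σ(b_i/K_i) = 5.87/10.5 + 8.20/5.63e-06 = 1.456e+06 d.
q = Δh / Σ(b_i/K_i) = 7.37 / 1.456e+06 = 5.060e-06 m/day.
In each layer the seepage velocity is v_i = q/n_i, so the layer transit time is t_i = b_i·n_i / q:
  layer 1 (weathered basalt): t_1 = 5.87 × 0.12 / 5.060e-06 = 1.392e+05 d
  layer 2 (clay): t_2 = 8.20 × 0.07 / 5.060e-06 = 1.134e+05 d
Total t = Σ t_i = 2.526e+05 days = 691.7 years.

692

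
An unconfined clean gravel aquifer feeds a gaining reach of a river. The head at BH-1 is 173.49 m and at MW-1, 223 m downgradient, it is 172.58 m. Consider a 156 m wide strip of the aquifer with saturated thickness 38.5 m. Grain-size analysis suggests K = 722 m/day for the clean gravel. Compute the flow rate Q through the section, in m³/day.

Cross-sectional area A = 156 × 38.5 = 6006 m².
Hydraulic gradient i = (173.49 − 172.58) / 223 = 0.91 / 223 = 0.004081.
Darcy's law: Q = K · A · i = 722.0 × 6006 × 0.004081 = 17695 m³/day.

17700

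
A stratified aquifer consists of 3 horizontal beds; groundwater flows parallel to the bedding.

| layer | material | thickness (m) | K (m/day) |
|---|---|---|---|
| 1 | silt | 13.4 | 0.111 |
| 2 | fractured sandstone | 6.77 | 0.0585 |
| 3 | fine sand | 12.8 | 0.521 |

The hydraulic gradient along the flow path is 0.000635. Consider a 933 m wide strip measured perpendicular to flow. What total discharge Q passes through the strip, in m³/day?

Flow is parallel to layering, so each bed carries its own Darcy discharge and the transmissivities add.
Σ(K_i·b_i) = 0.111×13.4 + 0.0585×6.77 + 0.521×12.8 = 8.552 m²/day.
Hydraulic gradient i = 0.000635.
Q = Σ(K_i·b_i) · W · i = 8.552 × 933 × 0.0006350 = 5.067 m³/day.

5.07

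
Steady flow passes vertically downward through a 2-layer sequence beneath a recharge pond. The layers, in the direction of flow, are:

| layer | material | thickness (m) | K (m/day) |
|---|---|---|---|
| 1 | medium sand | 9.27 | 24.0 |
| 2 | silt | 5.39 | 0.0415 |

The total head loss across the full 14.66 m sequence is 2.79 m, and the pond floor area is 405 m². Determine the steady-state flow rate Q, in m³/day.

Flow is perpendicular to layering, so the layers act in series and the equivalent K is the thickness-weighted harmonic mean.
Total thickness L = 9.27 + 5.39 = 14.66 m.
Σ(b_i/K_i) = 9.27/24.0 + 5.39/0.0415 = 130.3 d.
K_eq = L / Σ(b_i/K_i) = 14.66 / 130.3 = 0.1125 m/day.
Q = K_eq · A · (Δh/L) = 0.1125 × 405 × (2.79/14.66) = 8.674 m³/day.

8.67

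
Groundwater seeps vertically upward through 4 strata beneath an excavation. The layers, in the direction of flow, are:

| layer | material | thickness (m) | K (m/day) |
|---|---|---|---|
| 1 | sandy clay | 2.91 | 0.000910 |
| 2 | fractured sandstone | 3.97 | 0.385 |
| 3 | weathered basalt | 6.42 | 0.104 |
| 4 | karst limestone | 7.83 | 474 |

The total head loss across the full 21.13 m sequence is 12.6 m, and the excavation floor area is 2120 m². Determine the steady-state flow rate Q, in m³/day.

Flow is perpendicular to layering, so the layers act in series and the equivalent K is the thickness-weighted harmonic mean.
Total thickness L = 2.91 + 3.97 + 6.42 + 7.83 = 21.13 m.
Σ(b_i/K_i) = 2.91/0.000910 + 3.97/0.385 + 6.42/0.104 + 7.83/474 = 3270 d.
K_eq = L / Σ(b_i/K_i) = 21.13 / 3270 = 0.006462 m/day.
Q = K_eq · A · (Δh/L) = 0.006462 × 2120 × (12.6/21.13) = 8.169 m³/day.

8.17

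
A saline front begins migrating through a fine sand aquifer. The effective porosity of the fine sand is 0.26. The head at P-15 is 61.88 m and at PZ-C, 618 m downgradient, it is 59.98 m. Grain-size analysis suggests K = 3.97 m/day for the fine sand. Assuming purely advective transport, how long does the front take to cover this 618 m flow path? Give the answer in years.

Hydraulic gradient i = (61.88 − 59.98) / 618 = 1.9 / 618 = 0.003074.
Darcy flux q = K · i = 3.970 × 0.003074 = 0.01221 m/day.
Seepage velocity v = q / n_e = 0.01221 / 0.26 = 0.04694 m/day.
Travel time t = L / v = 618 / 0.04694 = 13165 days = 36.04 years.

36.0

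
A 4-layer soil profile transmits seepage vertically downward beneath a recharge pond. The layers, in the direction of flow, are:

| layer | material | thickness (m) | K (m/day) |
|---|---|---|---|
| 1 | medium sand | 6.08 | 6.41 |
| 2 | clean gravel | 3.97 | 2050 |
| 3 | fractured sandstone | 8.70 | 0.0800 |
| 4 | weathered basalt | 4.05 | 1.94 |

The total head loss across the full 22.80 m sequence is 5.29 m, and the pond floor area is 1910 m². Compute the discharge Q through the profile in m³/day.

Flow is perpendicular to layering, so the layers act in series and the equivalent K is the thickness-weighted harmonic mean.
Total thickness L = 6.08 + 3.97 + 8.70 + 4.05 = 22.80 m.
Σ(b_i/K_i) = 6.08/6.41 + 3.97/2050 + 8.70/0.0800 + 4.05/1.94 = 111.8 d.
K_eq = L / Σ(b_i/K_i) = 22.80 / 111.8 = 0.2040 m/day.
Q = K_eq · A · (Δh/L) = 0.2040 × 1910 × (5.29/22.80) = 90.38 m³/day.

90.4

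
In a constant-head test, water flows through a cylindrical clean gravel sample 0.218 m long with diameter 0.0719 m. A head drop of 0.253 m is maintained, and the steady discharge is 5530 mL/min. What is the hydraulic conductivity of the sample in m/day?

1690

Cross-sectional area A = π·(d/2)² = π × (0.0719/2)² = 0.004060 m².
Convert discharge: 5530 mL/min = 9.217e-05 m³/s.
Darcy's law rearranged: K = Q·L / (A·Δh) = 9.217e-05 × 0.218 / (0.004060 × 0.253) = 0.01956 m/s = 1690 m/day.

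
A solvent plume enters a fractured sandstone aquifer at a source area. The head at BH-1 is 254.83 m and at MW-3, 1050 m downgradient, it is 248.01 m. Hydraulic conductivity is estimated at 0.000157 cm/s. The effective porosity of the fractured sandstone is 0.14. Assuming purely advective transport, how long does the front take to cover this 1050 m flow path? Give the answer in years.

Convert K: 0.000157 cm/s × 864 = 0.1356 m/day.
Hydraulic gradient i = (254.83 − 248.01) / 1050 = 6.82 / 1050 = 0.006495.
Darcy flux q = K · i = 0.1356 × 0.006495 = 0.0008811 m/day.
Seepage velocity v = q / n_e = 0.0008811 / 0.14 = 0.006293 m/day.
Travel time t = L / v = 1050 / 0.006293 = 1.668e+05 days = 456.8 years.

457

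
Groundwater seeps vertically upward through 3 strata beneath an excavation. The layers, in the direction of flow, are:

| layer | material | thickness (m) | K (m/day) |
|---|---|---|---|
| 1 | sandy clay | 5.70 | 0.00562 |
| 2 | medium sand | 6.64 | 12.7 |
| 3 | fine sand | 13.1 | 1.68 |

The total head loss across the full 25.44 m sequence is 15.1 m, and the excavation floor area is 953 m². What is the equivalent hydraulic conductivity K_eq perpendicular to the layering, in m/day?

Flow is perpendicular to layering, so the layers act in series and the equivalent K is the thickness-weighted harmonic mean.
Total thickness L = 5.70 + 6.64 + 13.1 = 25.44 m.
Σ(b_i/K_i) = 5.70/0.00562 + 6.64/12.7 + 13.1/1.68 = 1023 d.
K_eq = L / Σ(b_i/K_i) = 25.44 / 1023 = 0.02488 m/day.

0.0249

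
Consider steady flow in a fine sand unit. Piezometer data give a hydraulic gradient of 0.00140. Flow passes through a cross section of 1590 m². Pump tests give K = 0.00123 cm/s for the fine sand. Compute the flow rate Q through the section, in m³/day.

2.37

Convert K: 0.00123 cm/s × 864 = 1.063 m/day.
Hydraulic gradient i = 0.00140.
Darcy's law: Q = K · A · i = 1.063 × 1590 × 0.001400 = 2.366 m³/day.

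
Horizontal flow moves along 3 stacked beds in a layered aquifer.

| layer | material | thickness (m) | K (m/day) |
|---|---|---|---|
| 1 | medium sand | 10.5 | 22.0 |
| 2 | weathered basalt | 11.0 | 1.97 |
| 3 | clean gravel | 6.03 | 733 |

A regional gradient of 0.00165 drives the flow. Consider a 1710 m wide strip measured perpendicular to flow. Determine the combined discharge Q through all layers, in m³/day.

13200

Flow is parallel to layering, so each bed carries its own Darcy discharge and the transmissivities add.
Σ(K_i·b_i) = 22.0×10.5 + 1.97×11.0 + 733×6.03 = 4673 m²/day.
Hydraulic gradient i = 0.00165.
Q = Σ(K_i·b_i) · W · i = 4673 × 1710 × 0.001650 = 13184 m³/day.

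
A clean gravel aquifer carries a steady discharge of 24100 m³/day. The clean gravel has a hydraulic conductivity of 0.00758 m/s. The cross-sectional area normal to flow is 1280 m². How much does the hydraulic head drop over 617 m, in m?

Convert K: 0.00758 m/s × 86400 = 654.9 m/day.
From Q = K·A·i, i = Q / (K·A) = 24100 / (654.9 × 1280) = 0.02875.
Head loss Δh = i · L = 0.02875 × 617 = 17.74 m.

17.7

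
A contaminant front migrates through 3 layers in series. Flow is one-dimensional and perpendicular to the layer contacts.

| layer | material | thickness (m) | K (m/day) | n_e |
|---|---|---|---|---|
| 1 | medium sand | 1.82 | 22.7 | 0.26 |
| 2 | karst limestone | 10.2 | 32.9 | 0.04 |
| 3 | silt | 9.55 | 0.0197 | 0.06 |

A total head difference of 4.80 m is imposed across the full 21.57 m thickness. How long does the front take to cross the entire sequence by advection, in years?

With flow normal to the layers, continuity requires the same specific discharge q through every layer.
Σ(b_i/K_i) = 1.82/22.7 + 10.2/32.9 + 9.55/0.0197 = 485.2 d.
q = Δh / Σ(b_i/K_i) = 4.80 / 485.2 = 0.009894 m/day.
In each layer the seepage velocity is v_i = q/n_i, so the layer transit time is t_i = b_i·n_i / q:
  layer 1 (medium sand): t_1 = 1.82 × 0.26 / 0.009894 = 47.83 d
  layer 2 (karst limestone): t_2 = 10.2 × 0.04 / 0.009894 = 41.24 d
  layer 3 (silt): t_3 = 9.55 × 0.06 / 0.009894 = 57.92 d
Total t = Σ t_i = 147.0 days = 0.4024 years.

0.402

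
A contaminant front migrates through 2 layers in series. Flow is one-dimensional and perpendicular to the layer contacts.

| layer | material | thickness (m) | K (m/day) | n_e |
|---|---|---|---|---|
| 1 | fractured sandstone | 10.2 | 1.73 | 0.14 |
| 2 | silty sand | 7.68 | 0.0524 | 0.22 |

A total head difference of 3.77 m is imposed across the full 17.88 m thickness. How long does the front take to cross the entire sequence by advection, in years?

0.345

With flow normal to the layers, continuity requires the same specific discharge q through every layer.
Σ(b_i/K_i) = 10.2/1.73 + 7.68/0.0524 = 152.5 d.
q = Δh / Σ(b_i/K_i) = 3.77 / 152.5 = 0.02473 m/day.
In each layer the seepage velocity is v_i = q/n_i, so the layer transit time is t_i = b_i·n_i / q:
  layer 1 (fractured sandstone): t_1 = 10.2 × 0.14 / 0.02473 = 57.75 d
  layer 2 (silty sand): t_2 = 7.68 × 0.22 / 0.02473 = 68.33 d
Total t = Σ t_i = 126.1 days = 0.3452 years.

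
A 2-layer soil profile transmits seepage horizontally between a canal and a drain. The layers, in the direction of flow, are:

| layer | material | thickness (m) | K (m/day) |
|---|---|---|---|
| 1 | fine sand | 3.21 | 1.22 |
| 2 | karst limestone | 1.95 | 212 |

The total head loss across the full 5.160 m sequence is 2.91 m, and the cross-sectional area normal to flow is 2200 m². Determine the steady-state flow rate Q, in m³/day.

2420

Flow is perpendicular to layering, so the layers act in series and the equivalent K is the thickness-weighted harmonic mean.
Total thickness L = 3.21 + 1.95 = 5.160 m.
Σ(b_i/K_i) = 3.21/1.22 + 1.95/212 = 2.640 d.
K_eq = L / Σ(b_i/K_i) = 5.160 / 2.640 = 1.954 m/day.
Q = K_eq · A · (Δh/L) = 1.954 × 2200 × (2.91/5.160) = 2425 m³/day.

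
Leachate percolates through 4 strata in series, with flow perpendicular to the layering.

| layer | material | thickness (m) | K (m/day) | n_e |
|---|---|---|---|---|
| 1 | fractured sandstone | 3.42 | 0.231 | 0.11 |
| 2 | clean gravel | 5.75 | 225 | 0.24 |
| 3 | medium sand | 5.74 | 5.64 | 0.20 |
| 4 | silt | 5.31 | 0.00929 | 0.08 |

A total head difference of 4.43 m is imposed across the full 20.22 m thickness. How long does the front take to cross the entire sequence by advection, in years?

1.21

With flow normal to the layers, continuity requires the same specific discharge q through every layer.
Σ(b_i/K_i) = 3.42/0.231 + 5.75/225 + 5.74/5.64 + 5.31/0.00929 = 587.4 d.
q = Δh / Σ(b_i/K_i) = 4.43 / 587.4 = 0.007541 m/day.
In each layer the seepage velocity is v_i = q/n_i, so the layer transit time is t_i = b_i·n_i / q:
  layer 1 (fractured sandstone): t_1 = 3.42 × 0.11 / 0.007541 = 49.89 d
  layer 2 (clean gravel): t_2 = 5.75 × 0.24 / 0.007541 = 183.0 d
  layer 3 (medium sand): t_3 = 5.74 × 0.20 / 0.007541 = 152.2 d
  layer 4 (silt): t_4 = 5.31 × 0.08 / 0.007541 = 56.33 d
Total t = Σ t_i = 441.4 days = 1.209 years.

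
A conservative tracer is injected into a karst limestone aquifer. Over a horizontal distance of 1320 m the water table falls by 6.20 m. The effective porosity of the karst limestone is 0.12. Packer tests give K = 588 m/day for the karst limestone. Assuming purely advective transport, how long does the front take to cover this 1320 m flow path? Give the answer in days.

Hydraulic gradient i = Δh / L = 6.20 / 1320 = 0.004697.
Darcy flux q = K · i = 588.0 × 0.004697 = 2.762 m/day.
Seepage velocity v = q / n_e = 2.762 / 0.12 = 23.02 m/day.
Travel time t = L / v = 1320 / 23.02 = 57.35 days.

57.4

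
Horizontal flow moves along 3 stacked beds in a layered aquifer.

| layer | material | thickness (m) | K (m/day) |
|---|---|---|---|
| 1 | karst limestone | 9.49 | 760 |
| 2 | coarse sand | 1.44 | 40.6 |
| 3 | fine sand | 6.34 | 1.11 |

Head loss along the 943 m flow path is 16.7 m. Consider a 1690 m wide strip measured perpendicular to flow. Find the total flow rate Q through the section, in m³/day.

Flow is parallel to layering, so each bed carries its own Darcy discharge and the transmissivities add.
Σ(K_i·b_i) = 760×9.49 + 40.6×1.44 + 1.11×6.34 = 7278 m²/day.
Hydraulic gradient i = Δh / L = 16.7 / 943 = 0.01771.
Q = Σ(K_i·b_i) · W · i = 7278 × 1690 × 0.01771 = 2.178e+05 m³/day.

218000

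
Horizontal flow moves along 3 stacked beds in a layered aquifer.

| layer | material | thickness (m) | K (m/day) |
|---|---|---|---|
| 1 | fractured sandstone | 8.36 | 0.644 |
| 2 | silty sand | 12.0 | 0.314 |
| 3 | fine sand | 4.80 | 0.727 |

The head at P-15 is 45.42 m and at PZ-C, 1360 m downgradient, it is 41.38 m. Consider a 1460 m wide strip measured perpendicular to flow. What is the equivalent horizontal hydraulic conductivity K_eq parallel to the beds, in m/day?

0.502

Flow is parallel to layering, so each bed carries its own Darcy discharge and the transmissivities add.
Σ(K_i·b_i) = 0.644×8.36 + 0.314×12.0 + 0.727×4.80 = 12.64 m²/day.
Total thickness b = 25.16 m, so K_eq = Σ(K_i·b_i)/b = 0.5024 m/day.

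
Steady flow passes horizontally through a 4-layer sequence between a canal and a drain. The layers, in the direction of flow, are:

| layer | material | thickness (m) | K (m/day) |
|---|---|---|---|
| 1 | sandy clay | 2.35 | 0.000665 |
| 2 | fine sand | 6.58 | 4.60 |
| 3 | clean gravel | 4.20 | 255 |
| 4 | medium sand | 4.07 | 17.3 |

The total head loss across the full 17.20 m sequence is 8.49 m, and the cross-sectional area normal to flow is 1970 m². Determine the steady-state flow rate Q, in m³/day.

Flow is perpendicular to layering, so the layers act in series and the equivalent K is the thickness-weighted harmonic mean.
Total thickness L = 2.35 + 6.58 + 4.20 + 4.07 = 17.20 m.
Σ(b_i/K_i) = 2.35/0.000665 + 6.58/4.60 + 4.20/255 + 4.07/17.3 = 3536 d.
K_eq = L / Σ(b_i/K_i) = 17.20 / 3536 = 0.004865 m/day.
Q = K_eq · A · (Δh/L) = 0.004865 × 1970 × (8.49/17.20) = 4.731 m³/day.

4.73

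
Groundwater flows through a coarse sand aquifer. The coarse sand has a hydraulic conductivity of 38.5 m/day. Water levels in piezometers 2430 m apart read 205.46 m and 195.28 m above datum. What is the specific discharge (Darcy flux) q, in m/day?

0.161

Hydraulic gradient i = (205.46 − 195.28) / 2430 = 10.18 / 2430 = 0.004189.
Specific discharge q = K · i = 38.50 × 0.004189 = 0.1613 m/day.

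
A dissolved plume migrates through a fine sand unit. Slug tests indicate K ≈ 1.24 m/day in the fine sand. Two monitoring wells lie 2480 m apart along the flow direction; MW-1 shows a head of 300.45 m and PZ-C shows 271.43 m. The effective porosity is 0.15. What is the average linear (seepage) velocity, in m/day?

Hydraulic gradient i = (300.45 − 271.43) / 2480 = 29.02 / 2480 = 0.01170.
Darcy flux q = K · i = 1.240 × 0.01170 = 0.01451 m/day.
Seepage velocity v = q / n_e = 0.01451 / 0.15 = 0.09673 m/day.

0.0967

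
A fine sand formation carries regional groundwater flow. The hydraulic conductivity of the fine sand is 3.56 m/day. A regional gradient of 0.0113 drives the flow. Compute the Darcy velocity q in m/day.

Hydraulic gradient i = 0.0113.
Specific discharge q = K · i = 3.560 × 0.01130 = 0.04023 m/day.

0.0402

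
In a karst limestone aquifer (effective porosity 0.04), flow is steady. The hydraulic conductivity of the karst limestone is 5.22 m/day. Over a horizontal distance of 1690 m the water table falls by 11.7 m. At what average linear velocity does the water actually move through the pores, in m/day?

0.903

Hydraulic gradient i = Δh / L = 11.7 / 1690 = 0.006923.
Darcy flux q = K · i = 5.220 × 0.006923 = 0.03614 m/day.
Seepage velocity v = q / n_e = 0.03614 / 0.04 = 0.9035 m/day.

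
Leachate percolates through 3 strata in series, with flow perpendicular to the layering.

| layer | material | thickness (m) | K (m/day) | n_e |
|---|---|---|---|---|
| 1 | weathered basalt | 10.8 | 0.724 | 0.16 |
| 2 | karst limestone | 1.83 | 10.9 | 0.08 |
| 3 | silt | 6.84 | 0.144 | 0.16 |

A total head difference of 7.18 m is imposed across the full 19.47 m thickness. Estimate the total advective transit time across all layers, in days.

25.9

With flow normal to the layers, continuity requires the same specific discharge q through every layer.
Σ(b_i/K_i) = 10.8/0.724 + 1.83/10.9 + 6.84/0.144 = 62.59 d.
q = Δh / Σ(b_i/K_i) = 7.18 / 62.59 = 0.1147 m/day.
In each layer the seepage velocity is v_i = q/n_i, so the layer transit time is t_i = b_i·n_i / q:
  layer 1 (weathered basalt): t_1 = 10.8 × 0.16 / 0.1147 = 15.06 d
  layer 2 (karst limestone): t_2 = 1.83 × 0.08 / 0.1147 = 1.276 d
  layer 3 (silt): t_3 = 6.84 × 0.16 / 0.1147 = 9.539 d
Total t = Σ t_i = 25.88 days.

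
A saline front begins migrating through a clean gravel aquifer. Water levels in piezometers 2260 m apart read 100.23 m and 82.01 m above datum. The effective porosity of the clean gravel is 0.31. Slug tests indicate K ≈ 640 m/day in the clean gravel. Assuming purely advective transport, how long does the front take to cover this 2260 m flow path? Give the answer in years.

0.372

Hydraulic gradient i = (100.23 − 82.01) / 2260 = 18.22 / 2260 = 0.008062.
Darcy flux q = K · i = 640.0 × 0.008062 = 5.160 m/day.
Seepage velocity v = q / n_e = 5.160 / 0.31 = 16.64 m/day.
Travel time t = L / v = 2260 / 16.64 = 135.8 days = 0.3718 years.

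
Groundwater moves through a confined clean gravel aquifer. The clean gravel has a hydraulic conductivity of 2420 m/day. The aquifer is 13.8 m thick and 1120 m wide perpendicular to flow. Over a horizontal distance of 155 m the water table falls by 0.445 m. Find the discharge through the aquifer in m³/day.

Cross-sectional area A = 1120 × 13.8 = 15456 m².
Hydraulic gradient i = Δh / L = 0.445 / 155 = 0.002871.
Darcy's law: Q = K · A · i = 2420 × 15456 × 0.002871 = 1.074e+05 m³/day.

107000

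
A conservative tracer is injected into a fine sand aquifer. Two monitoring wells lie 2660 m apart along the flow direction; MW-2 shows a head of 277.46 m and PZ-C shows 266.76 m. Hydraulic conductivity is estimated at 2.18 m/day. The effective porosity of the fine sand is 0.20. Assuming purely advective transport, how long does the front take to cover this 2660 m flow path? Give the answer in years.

Hydraulic gradient i = (277.46 − 266.76) / 2660 = 10.7 / 2660 = 0.004023.
Darcy flux q = K · i = 2.180 × 0.004023 = 0.008769 m/day.
Seepage velocity v = q / n_e = 0.008769 / 0.20 = 0.04385 m/day.
Travel time t = L / v = 2660 / 0.04385 = 60667 days = 166.1 years.

166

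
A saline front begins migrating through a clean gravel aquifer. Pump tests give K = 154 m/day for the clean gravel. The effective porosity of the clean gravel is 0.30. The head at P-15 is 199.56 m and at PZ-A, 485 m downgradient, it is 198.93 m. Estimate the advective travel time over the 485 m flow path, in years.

Hydraulic gradient i = (199.56 − 198.93) / 485 = 0.63 / 485 = 0.001299.
Darcy flux q = K · i = 154.0 × 0.001299 = 0.2000 m/day.
Seepage velocity v = q / n_e = 0.2000 / 0.30 = 0.6668 m/day.
Travel time t = L / v = 485 / 0.6668 = 727.4 days = 1.991 years.

1.99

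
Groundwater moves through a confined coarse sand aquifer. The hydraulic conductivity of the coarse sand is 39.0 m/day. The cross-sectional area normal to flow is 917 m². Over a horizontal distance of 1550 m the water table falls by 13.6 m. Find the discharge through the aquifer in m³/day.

Hydraulic gradient i = Δh / L = 13.6 / 1550 = 0.008774.
Darcy's law: Q = K · A · i = 39.00 × 917.0 × 0.008774 = 313.8 m³/day.

314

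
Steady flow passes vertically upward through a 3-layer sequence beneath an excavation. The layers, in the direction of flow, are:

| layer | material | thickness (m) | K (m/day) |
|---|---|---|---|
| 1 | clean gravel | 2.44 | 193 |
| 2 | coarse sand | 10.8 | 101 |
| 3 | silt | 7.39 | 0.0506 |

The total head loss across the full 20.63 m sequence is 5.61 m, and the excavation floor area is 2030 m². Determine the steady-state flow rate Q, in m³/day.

Flow is perpendicular to layering, so the layers act in series and the equivalent K is the thickness-weighted harmonic mean.
Total thickness L = 2.44 + 10.8 + 7.39 = 20.63 m.
Σ(b_i/K_i) = 2.44/193 + 10.8/101 + 7.39/0.0506 = 146.2 d.
K_eq = L / Σ(b_i/K_i) = 20.63 / 146.2 = 0.1411 m/day.
Q = K_eq · A · (Δh/L) = 0.1411 × 2030 × (5.61/20.63) = 77.91 m³/day.

77.9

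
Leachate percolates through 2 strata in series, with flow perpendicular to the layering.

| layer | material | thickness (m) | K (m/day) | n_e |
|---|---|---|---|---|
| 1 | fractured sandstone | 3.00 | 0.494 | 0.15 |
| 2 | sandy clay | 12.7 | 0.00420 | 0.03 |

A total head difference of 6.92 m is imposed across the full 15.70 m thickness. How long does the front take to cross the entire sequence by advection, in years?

With flow normal to the layers, continuity requires the same specific discharge q through every layer.
Σ(b_i/K_i) = 3.00/0.494 + 12.7/0.00420 = 3030 d.
q = Δh / Σ(b_i/K_i) = 6.92 / 3030 = 0.002284 m/day.
In each layer the seepage velocity is v_i = q/n_i, so the layer transit time is t_i = b_i·n_i / q:
  layer 1 (fractured sandstone): t_1 = 3.00 × 0.15 / 0.002284 = 197.0 d
  layer 2 (sandy clay): t_2 = 12.7 × 0.03 / 0.002284 = 166.8 d
Total t = Σ t_i = 363.8 days = 0.9962 years.

0.996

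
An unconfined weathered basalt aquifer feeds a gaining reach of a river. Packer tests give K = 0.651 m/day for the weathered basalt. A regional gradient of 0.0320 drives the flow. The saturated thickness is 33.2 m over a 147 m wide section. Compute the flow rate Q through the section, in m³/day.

Cross-sectional area A = 147 × 33.2 = 4880 m².
Hydraulic gradient i = 0.0320.
Darcy's law: Q = K · A · i = 0.6510 × 4880 × 0.03200 = 101.7 m³/day.

102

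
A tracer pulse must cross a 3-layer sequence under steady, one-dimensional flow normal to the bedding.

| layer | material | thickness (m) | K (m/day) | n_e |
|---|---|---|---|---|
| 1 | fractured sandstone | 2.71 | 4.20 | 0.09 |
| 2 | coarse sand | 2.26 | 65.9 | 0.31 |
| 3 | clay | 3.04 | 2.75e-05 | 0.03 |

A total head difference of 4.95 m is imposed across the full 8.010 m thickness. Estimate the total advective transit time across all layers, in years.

With flow normal to the layers, continuity requires the same specific discharge q through every layer.
Σ(b_i/K_i) = 2.71/4.20 + 2.26/65.9 + 3.04/2.75e-05 = 1.105e+05 d.
q = Δh / Σ(b_i/K_i) = 4.95 / 1.105e+05 = 4.478e-05 m/day.
In each layer the seepage velocity is v_i = q/n_i, so the layer transit time is t_i = b_i·n_i / q:
  layer 1 (fractured sandstone): t_1 = 2.71 × 0.09 / 4.478e-05 = 5447 d
  layer 2 (coarse sand): t_2 = 2.26 × 0.31 / 4.478e-05 = 15646 d
  layer 3 (clay): t_3 = 3.04 × 0.03 / 4.478e-05 = 2037 d
Total t = Σ t_i = 23130 days = 63.33 years.

63.3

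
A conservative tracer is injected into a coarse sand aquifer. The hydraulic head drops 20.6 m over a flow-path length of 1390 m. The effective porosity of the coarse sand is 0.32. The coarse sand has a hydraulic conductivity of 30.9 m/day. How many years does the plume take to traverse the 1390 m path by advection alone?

Hydraulic gradient i = Δh / L = 20.6 / 1390 = 0.01482.
Darcy flux q = K · i = 30.90 × 0.01482 = 0.4579 m/day.
Seepage velocity v = q / n_e = 0.4579 / 0.32 = 1.431 m/day.
Travel time t = L / v = 1390 / 1.431 = 971.3 days = 2.659 years.

2.66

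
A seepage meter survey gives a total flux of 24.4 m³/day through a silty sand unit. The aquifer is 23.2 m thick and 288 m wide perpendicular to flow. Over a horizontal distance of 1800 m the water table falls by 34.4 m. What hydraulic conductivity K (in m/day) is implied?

Cross-sectional area A = 288 × 23.2 = 6682 m².
Hydraulic gradient i = Δh / L = 34.4 / 1800 = 0.01911.
From Q = K·A·i, K = Q / (A·i) = 24.4 / (6682 × 0.01911) = 0.1911 m/day.

0.191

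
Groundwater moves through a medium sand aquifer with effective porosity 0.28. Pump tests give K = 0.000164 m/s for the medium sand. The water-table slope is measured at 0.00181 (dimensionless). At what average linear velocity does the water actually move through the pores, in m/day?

0.0916

Convert K: 0.000164 m/s × 86400 = 14.17 m/day.
Hydraulic gradient i = 0.00181.
Darcy flux q = K · i = 14.17 × 0.001810 = 0.02565 m/day.
Seepage velocity v = q / n_e = 0.02565 / 0.28 = 0.09160 m/day.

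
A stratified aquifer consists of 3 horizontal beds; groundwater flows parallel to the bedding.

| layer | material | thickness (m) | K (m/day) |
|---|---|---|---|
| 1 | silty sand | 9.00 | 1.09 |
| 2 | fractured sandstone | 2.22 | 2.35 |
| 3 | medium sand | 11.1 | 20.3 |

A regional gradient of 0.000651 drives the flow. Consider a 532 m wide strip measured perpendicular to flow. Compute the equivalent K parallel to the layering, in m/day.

10.8

Flow is parallel to layering, so each bed carries its own Darcy discharge and the transmissivities add.
Σ(K_i·b_i) = 1.09×9.00 + 2.35×2.22 + 20.3×11.1 = 240.4 m²/day.
Total thickness b = 22.32 m, so K_eq = Σ(K_i·b_i)/b = 10.77 m/day.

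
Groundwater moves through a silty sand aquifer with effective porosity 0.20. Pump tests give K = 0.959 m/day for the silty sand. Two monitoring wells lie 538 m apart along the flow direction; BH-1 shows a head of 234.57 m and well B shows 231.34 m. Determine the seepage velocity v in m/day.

0.0288

Hydraulic gradient i = (234.57 − 231.34) / 538 = 3.23 / 538 = 0.006004.
Darcy flux q = K · i = 0.9590 × 0.006004 = 0.005758 m/day.
Seepage velocity v = q / n_e = 0.005758 / 0.20 = 0.02879 m/day.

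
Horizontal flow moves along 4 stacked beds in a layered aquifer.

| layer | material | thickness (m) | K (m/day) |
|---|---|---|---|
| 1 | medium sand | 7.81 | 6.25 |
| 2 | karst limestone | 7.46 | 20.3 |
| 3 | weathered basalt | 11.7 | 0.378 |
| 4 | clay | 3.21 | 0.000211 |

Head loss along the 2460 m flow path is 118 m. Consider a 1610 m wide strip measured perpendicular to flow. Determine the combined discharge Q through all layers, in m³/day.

Flow is parallel to layering, so each bed carries its own Darcy discharge and the transmissivities add.
Σ(K_i·b_i) = 6.25×7.81 + 20.3×7.46 + 0.378×11.7 + 0.000211×3.21 = 204.7 m²/day.
Hydraulic gradient i = Δh / L = 118 / 2460 = 0.04797.
Q = Σ(K_i·b_i) · W · i = 204.7 × 1610 × 0.04797 = 15806 m³/day.

15800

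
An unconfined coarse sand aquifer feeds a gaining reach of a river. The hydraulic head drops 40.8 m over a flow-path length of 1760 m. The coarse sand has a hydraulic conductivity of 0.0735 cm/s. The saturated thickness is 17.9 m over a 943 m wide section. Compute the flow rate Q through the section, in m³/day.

24800

Convert K: 0.0735 cm/s × 864 = 63.50 m/day.
Cross-sectional area A = 943 × 17.9 = 16880 m².
Hydraulic gradient i = Δh / L = 40.8 / 1760 = 0.02318.
Darcy's law: Q = K · A · i = 63.50 × 16880 × 0.02318 = 24849 m³/day.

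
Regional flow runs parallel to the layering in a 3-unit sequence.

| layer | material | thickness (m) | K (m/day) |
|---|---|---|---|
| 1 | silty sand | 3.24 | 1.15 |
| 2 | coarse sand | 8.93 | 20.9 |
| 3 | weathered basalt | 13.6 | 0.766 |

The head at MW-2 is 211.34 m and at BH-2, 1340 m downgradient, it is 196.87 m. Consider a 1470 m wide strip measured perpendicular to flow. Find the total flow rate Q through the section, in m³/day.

Flow is parallel to layering, so each bed carries its own Darcy discharge and the transmissivities add.
Σ(K_i·b_i) = 1.15×3.24 + 20.9×8.93 + 0.766×13.6 = 200.8 m²/day.
Hydraulic gradient i = (211.34 − 196.87) / 1340 = 14.47 / 1340 = 0.01080.
Q = Σ(K_i·b_i) · W · i = 200.8 × 1470 × 0.01080 = 3187 m³/day.

3190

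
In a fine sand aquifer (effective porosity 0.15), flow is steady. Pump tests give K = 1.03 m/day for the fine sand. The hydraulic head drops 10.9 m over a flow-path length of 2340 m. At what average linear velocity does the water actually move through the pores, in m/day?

Hydraulic gradient i = Δh / L = 10.9 / 2340 = 0.004658.
Darcy flux q = K · i = 1.030 × 0.004658 = 0.004798 m/day.
Seepage velocity v = q / n_e = 0.004798 / 0.15 = 0.03199 m/day.

0.0320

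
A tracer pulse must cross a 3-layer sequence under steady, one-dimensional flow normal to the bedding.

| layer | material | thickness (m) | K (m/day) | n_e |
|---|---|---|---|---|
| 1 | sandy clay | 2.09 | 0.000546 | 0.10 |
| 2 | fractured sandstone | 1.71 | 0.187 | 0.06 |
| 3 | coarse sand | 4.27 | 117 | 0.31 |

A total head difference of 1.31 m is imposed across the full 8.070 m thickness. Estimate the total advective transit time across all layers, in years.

13.1

With flow normal to the layers, continuity requires the same specific discharge q through every layer.
Σ(b_i/K_i) = 2.09/0.000546 + 1.71/0.187 + 4.27/117 = 3837 d.
q = Δh / Σ(b_i/K_i) = 1.31 / 3837 = 0.0003414 m/day.
In each layer the seepage velocity is v_i = q/n_i, so the layer transit time is t_i = b_i·n_i / q:
  layer 1 (sandy clay): t_1 = 2.09 × 0.10 / 0.0003414 = 612.2 d
  layer 2 (fractured sandstone): t_2 = 1.71 × 0.06 / 0.0003414 = 300.5 d
  layer 3 (coarse sand): t_3 = 4.27 × 0.31 / 0.0003414 = 3877 d
Total t = Σ t_i = 4790 days = 13.11 years.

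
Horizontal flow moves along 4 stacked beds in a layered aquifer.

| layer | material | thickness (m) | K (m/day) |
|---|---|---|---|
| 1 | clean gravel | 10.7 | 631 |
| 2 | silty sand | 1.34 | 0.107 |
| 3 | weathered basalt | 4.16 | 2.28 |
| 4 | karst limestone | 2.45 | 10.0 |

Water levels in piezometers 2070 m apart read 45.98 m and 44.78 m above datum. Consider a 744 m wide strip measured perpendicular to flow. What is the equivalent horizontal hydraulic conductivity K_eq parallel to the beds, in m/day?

Flow is parallel to layering, so each bed carries its own Darcy discharge and the transmissivities add.
Σ(K_i·b_i) = 631×10.7 + 0.107×1.34 + 2.28×4.16 + 10.0×2.45 = 6786 m²/day.
Total thickness b = 18.65 m, so K_eq = Σ(K_i·b_i)/b = 363.9 m/day.

364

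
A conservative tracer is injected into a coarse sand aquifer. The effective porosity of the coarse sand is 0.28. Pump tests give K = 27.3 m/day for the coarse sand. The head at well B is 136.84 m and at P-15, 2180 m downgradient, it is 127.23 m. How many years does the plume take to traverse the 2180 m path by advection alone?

13.9

Hydraulic gradient i = (136.84 − 127.23) / 2180 = 9.61 / 2180 = 0.004408.
Darcy flux q = K · i = 27.30 × 0.004408 = 0.1203 m/day.
Seepage velocity v = q / n_e = 0.1203 / 0.28 = 0.4298 m/day.
Travel time t = L / v = 2180 / 0.4298 = 5072 days = 13.89 years.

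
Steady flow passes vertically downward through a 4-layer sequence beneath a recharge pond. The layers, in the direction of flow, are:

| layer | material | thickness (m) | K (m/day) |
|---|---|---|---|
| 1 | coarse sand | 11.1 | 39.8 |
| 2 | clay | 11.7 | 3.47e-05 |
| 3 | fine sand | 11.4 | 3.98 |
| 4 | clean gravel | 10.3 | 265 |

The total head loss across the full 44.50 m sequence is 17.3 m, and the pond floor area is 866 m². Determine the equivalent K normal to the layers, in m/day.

Flow is perpendicular to layering, so the layers act in series and the equivalent K is the thickness-weighted harmonic mean.
Total thickness L = 11.1 + 11.7 + 11.4 + 10.3 = 44.50 m.
Σ(b_i/K_i) = 11.1/39.8 + 11.7/3.47e-05 + 11.4/3.98 + 10.3/265 = 3.372e+05 d.
K_eq = L / Σ(b_i/K_i) = 44.50 / 3.372e+05 = 0.0001320 m/day.

0.000132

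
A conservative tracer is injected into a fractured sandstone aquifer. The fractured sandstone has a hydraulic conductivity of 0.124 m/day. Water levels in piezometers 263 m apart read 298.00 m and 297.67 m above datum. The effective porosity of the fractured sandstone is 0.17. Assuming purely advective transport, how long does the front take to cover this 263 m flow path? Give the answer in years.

787

Hydraulic gradient i = (298.00 − 297.67) / 263 = 0.33 / 263 = 0.001255.
Darcy flux q = K · i = 0.1240 × 0.001255 = 0.0001556 m/day.
Seepage velocity v = q / n_e = 0.0001556 / 0.17 = 0.0009152 m/day.
Travel time t = L / v = 263 / 0.0009152 = 2.874e+05 days = 786.7 years.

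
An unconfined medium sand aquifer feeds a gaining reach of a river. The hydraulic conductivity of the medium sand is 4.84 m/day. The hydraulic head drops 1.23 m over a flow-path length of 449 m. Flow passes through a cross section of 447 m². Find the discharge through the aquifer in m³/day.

5.93

Hydraulic gradient i = Δh / L = 1.23 / 449 = 0.002739.
Darcy's law: Q = K · A · i = 4.840 × 447.0 × 0.002739 = 5.927 m³/day.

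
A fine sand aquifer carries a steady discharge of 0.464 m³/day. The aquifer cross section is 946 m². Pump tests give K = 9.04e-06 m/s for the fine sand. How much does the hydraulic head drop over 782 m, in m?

0.491

Convert K: 9.04e-06 m/s × 86400 = 0.7811 m/day.
From Q = K·A·i, i = Q / (K·A) = 0.464 / (0.7811 × 946.0) = 0.0006280.
Head loss Δh = i · L = 0.0006280 × 782 = 0.4911 m.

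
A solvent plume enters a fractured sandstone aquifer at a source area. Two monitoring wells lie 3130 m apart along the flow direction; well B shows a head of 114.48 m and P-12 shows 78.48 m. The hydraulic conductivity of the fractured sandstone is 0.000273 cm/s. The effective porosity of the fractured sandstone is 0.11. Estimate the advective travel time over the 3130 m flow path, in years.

Convert K: 0.000273 cm/s × 864 = 0.2359 m/day.
Hydraulic gradient i = (114.48 − 78.48) / 3130 = 36 / 3130 = 0.01150.
Darcy flux q = K · i = 0.2359 × 0.01150 = 0.002713 m/day.
Seepage velocity v = q / n_e = 0.002713 / 0.11 = 0.02466 m/day.
Travel time t = L / v = 3130 / 0.02466 = 1.269e+05 days = 347.5 years.

347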